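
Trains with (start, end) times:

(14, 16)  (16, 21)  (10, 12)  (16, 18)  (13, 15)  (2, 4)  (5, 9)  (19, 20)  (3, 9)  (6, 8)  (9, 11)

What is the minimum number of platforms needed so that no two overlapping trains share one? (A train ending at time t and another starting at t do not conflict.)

Count concurrent intervals with a sweep; the peak is the room count.
Events (time:±→running): 2:+→1 3:+→2 4:-→1 5:+→2 6:+→3 … peak 3.

3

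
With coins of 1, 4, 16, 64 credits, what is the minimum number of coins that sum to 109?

Use the largest denomination that fits, subtract, and repeat.
109 − 1×64→45 − 2×16→13 − 3×4→1 − 1×1→0
Total coins = 1 + 2 + 3 + 1 = 7

7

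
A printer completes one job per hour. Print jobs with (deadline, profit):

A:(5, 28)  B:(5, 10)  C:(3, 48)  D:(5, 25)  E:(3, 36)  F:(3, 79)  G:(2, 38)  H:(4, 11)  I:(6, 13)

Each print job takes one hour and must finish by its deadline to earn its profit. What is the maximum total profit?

231

Profit order: F=79 C=48 G=38 E=36 A=28 D=25 I=13 H=11 B=10
Assign: F→slot 3, C→slot 2, G→slot 1, E skipped, A→slot 5, D→slot 4, I→slot 6, H skipped, B skipped.
Slots: [1:G] [2:C] [3:F] [4:D] [5:A] [6:I]
Profit = 38 + 48 + 79 + 25 + 28 + 13 = 231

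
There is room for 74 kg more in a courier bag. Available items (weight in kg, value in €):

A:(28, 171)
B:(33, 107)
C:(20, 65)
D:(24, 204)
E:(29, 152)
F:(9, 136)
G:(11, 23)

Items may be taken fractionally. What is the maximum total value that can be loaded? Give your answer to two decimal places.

Order: F (136/9=15.11) > D (204/24=8.50) > A (171/28=6.11) > E (152/29=5.24) > C (65/20=3.25) > B (107/33=3.24) > G (23/11=2.09)
Fill: take F (9 @ 136) → take D (24 @ 204) → take A (28 @ 171) → take 13/29 of E → 68.14; 74/74 used.
Total value = 579.14

579.14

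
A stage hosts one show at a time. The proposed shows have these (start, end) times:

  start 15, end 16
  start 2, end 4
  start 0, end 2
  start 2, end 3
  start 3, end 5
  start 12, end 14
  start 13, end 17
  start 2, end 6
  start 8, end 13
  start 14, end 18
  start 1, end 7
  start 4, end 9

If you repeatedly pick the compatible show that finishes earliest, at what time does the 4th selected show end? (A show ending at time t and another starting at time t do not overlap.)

13

Order by finish time; keep every interval that doesn't clash with the previous kept one.
By end time: (0,2), (2,3), (2,4), (3,5), (2,6), (1,7), (4,9), (8,13), (12,14), (15,16), (13,17), (14,18).
Pick (0,2); next start ≥ 2 → (2,3); next start ≥ 3 → (3,5); next start ≥ 5 → (8,13); next start ≥ 13 → (15,16).
Selected: (0,2) (2,3) (3,5) (8,13) (15,16)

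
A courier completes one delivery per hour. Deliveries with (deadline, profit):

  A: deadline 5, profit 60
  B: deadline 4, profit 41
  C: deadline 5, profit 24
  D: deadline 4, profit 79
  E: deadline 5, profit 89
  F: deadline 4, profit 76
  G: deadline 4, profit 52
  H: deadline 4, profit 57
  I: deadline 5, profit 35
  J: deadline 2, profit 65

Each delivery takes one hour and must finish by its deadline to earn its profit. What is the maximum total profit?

369

Sort by profit descending; place each in the latest free slot ≤ its deadline.
By profit: E(d5,89), D(d4,79), F(d4,76), J(d2,65), A(d5,60), H(d4,57), G(d4,52), B(d4,41), I(d5,35), C(d5,24)
E→slot 5; D→slot 4; F→slot 3; J→slot 2; A→slot 1; H skipped; G skipped; B skipped; I skipped; C skipped.
Profit = 60 + 65 + 76 + 79 + 89 = 369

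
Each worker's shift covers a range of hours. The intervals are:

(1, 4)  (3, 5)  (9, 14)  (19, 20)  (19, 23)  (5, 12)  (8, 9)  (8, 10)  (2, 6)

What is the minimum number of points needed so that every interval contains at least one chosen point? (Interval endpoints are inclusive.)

Sort by right endpoint; whenever an interval is uncovered, place a point at its right end.
Sorted: [1,4] [3,5] [2,6] [8,9] [8,10] [5,12] [9,14] [19,20] [19,23]
{[1,4],[3,5],[2,6]} hit by 4; {[8,9],[8,10],[5,12],[9,14]} hit by 9; {[19,20],[19,23]} hit by 20.
Points: 4, 9, 20 (3 total).

3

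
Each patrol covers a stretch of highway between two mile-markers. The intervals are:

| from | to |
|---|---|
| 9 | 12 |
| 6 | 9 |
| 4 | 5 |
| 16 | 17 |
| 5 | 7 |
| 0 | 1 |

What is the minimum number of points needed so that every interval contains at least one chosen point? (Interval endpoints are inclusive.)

Sort by right endpoint; whenever an interval is uncovered, place a point at its right end.
Sorted: [0,1] [4,5] [5,7] [6,9] [9,12] [16,17]
{[0,1]} hit by 1; {[4,5],[5,7]} hit by 5; {[6,9],[9,12]} hit by 9; {[16,17]} hit by 17.
Points: 1, 5, 9, 17 (4 total).

4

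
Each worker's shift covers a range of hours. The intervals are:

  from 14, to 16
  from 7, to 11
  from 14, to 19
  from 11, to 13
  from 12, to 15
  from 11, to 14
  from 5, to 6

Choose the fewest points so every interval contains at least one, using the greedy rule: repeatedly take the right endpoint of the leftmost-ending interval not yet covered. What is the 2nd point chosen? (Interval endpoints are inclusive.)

11

By right end: [5,6]  [7,11]  [11,13]  [11,14]  [12,15]  [14,16]  [14,19]
[5,6] uncovered → point at 6; [7,11] uncovered → point at 11; [12,15] uncovered → point at 15.
Points: 6, 11, 15 (3 total).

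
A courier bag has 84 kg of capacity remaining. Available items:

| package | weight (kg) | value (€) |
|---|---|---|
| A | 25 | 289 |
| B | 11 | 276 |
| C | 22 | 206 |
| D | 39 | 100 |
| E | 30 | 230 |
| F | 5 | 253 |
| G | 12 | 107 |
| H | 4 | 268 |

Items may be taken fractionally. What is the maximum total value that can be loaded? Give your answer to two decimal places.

Ratios (sorted): H 67.00, F 50.60, B 25.09, A 11.56, C 9.36, G 8.92, E 7.67, D 2.56
take H (4 @ 268); take F (5 @ 253); take B (11 @ 276); take A (25 @ 289); take C (22 @ 206); take G (12 @ 107); take 5/30 of E → 38.33. Capacity used 84/84.
Total value = 1437.33

1437.33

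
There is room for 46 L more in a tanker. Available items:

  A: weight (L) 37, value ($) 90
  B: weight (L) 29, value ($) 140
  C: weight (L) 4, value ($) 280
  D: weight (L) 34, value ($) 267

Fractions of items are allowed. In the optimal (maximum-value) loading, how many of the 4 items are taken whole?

Ratios (sorted): C 70.00, D 7.85, B 4.83, A 2.43
take C (4 @ 280); take D (34 @ 267); take 8/29 of B → 38.62. Capacity used 46/46.
2 item(s) taken whole; one partial (take 8/29 of B).

2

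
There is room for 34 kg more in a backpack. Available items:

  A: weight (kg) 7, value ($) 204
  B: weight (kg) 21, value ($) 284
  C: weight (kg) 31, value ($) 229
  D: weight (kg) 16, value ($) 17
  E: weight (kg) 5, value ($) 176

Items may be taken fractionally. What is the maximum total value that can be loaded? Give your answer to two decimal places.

671.39

Order: E (176/5=35.20) > A (204/7=29.14) > B (284/21=13.52) > C (229/31=7.39) > D (17/16=1.06)
Fill: take E (5 @ 176) → take A (7 @ 204) → take B (21 @ 284) → take 1/31 of C → 7.39; 34/34 used.
Total value = 671.39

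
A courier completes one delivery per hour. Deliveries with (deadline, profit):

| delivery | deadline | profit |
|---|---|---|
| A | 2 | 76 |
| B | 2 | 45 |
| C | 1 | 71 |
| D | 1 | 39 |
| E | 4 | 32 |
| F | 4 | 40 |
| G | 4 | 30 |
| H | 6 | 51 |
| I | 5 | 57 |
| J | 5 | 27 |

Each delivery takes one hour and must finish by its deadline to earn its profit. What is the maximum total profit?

327

Sort by profit descending; place each in the latest free slot ≤ its deadline.
By profit: A(d2,76), C(d1,71), I(d5,57), H(d6,51), B(d2,45), F(d4,40), D(d1,39), E(d4,32), G(d4,30), J(d5,27)
A→slot 2; C→slot 1; I→slot 5; H→slot 6; B skipped; F→slot 4; D skipped; E→slot 3; G skipped; J skipped.
Profit = 71 + 76 + 32 + 40 + 57 + 51 = 327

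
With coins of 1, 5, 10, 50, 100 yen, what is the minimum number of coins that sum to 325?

Use the largest denomination that fits, subtract, and repeat.
325 − 3×100→25 − 2×10→5 − 1×5→0
Total coins = 3 + 2 + 1 = 6

6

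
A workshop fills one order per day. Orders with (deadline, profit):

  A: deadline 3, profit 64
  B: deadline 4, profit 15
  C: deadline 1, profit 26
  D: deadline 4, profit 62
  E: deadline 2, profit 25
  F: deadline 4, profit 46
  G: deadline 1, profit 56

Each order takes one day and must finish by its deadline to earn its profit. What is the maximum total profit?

228

Take jobs in profit order; each goes to the latest open slot no later than its deadline.
By profit: A(d3,64), D(d4,62), G(d1,56), F(d4,46), C(d1,26), E(d2,25), B(d4,15)
A→slot 3; D→slot 4; G→slot 1; F→slot 2; C skipped; E skipped; B skipped.
Profit = 56 + 46 + 64 + 62 = 228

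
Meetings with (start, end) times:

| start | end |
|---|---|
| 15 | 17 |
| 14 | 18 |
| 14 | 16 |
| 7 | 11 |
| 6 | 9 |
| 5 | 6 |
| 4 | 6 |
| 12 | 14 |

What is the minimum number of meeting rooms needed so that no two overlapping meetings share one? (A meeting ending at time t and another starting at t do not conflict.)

3

Count concurrent intervals with a sweep; the peak is the room count.
Events (time:±→running): 4:+→1 5:+→2 6:-→1 6:-→0 6:+→1 7:+→2 9:-→1 11:-→0 12:+→1 14:-→0 14:+→1 14:+→2 15:+→3 … peak 3.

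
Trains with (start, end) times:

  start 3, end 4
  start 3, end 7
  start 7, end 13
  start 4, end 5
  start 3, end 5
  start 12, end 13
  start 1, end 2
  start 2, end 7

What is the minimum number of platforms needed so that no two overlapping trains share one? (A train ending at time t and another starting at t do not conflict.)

starts: [1, 2, 3, 3, 3, 4, 7, 12]
ends:   [2, 4, 5, 5, 7, 7, 13, 13]
s1→1 e2→0 s2→1 s3→2 s3→3 s3→4  — peak 4.

4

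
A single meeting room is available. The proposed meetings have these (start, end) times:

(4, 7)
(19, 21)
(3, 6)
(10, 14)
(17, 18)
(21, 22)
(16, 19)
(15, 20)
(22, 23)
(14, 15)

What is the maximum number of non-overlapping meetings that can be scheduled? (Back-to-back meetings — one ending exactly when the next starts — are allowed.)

Greedy by earliest finish: after sorting by end time, pick each interval compatible with the last pick.
Sorted by end: (3,6)  (4,7)  (10,14)  (14,15)  (17,18)  (16,19)  (15,20)  (19,21)  (21,22)  (22,23)
take (3,6); skip (4,7); take (10,14); take (14,15); take (17,18); skip (16,19); skip (15,20); take (19,21); take (21,22); take (22,23).
Selected 7 meetings.

7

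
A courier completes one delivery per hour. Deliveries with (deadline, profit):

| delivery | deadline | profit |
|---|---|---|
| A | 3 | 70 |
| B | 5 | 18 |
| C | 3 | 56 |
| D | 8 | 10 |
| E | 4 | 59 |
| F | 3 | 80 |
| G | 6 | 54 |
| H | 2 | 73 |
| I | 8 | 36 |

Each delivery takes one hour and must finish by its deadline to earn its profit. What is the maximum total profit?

400

By profit: F(d3,80), H(d2,73), A(d3,70), E(d4,59), C(d3,56), G(d6,54), I(d8,36), B(d5,18), D(d8,10)
F→slot 3; H→slot 2; A→slot 1; E→slot 4; C skipped; G→slot 6; I→slot 8; B→slot 5; D→slot 7.
Profit = 70 + 73 + 80 + 59 + 18 + 54 + 10 + 36 = 400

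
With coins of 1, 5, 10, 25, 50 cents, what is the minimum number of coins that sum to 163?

7

Greedy: take as many of the largest coin as possible, then repeat with the remainder.
163 − 3×50→13 − 1×10→3 − 3×1→0
Total coins = 3 + 1 + 3 = 7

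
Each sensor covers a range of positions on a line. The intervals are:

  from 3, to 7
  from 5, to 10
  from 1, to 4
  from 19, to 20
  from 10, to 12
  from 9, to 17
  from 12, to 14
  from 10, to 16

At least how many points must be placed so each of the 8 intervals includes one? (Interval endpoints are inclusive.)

4

Sort by right endpoint; whenever an interval is uncovered, place a point at its right end.
Sorted: [1,4] [3,7] [5,10] [10,12] [12,14] [10,16] [9,17] [19,20]
{[1,4],[3,7]} hit by 4; {[5,10],[10,12]} hit by 10; {[12,14],[10,16],[9,17]} hit by 14; {[19,20]} hit by 20.
Points: 4, 10, 14, 20 (4 total).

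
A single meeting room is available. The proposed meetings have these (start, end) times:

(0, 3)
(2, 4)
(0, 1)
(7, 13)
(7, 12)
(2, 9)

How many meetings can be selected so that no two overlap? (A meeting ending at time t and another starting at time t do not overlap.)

3

Sorted by end: (0,1)  (0,3)  (2,4)  (2,9)  (7,12)  (7,13)
take (0,1); skip (0,3); take (2,4); skip (2,9); take (7,12).
Selected 3 meetings.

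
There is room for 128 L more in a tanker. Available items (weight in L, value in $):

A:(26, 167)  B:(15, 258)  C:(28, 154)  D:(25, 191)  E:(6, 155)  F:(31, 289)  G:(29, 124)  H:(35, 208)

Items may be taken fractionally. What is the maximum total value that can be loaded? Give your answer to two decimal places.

Ratios (sorted): E 25.83, B 17.20, F 9.32, D 7.64, A 6.42, H 5.94, C 5.50, G 4.28
take E (6 @ 155); take B (15 @ 258); take F (31 @ 289); take D (25 @ 191); take A (26 @ 167); take 25/35 of H → 148.57. Capacity used 128/128.
Total value = 1208.57

1208.57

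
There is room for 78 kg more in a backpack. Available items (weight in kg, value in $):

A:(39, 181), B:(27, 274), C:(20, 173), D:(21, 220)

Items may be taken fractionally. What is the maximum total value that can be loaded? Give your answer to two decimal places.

Order: D (220/21=10.48) > B (274/27=10.15) > C (173/20=8.65) > A (181/39=4.64)
Fill: take D (21 @ 220) → take B (27 @ 274) → take C (20 @ 173) → take 10/39 of A → 46.41; 78/78 used.
Total value = 713.41

713.41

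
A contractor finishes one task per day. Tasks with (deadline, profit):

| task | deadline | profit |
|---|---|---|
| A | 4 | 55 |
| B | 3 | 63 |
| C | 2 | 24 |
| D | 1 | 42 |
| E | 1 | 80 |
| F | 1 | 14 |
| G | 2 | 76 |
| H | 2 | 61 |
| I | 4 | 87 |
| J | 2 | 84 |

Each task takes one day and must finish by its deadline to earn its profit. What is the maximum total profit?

314

By profit: I(d4,87), J(d2,84), E(d1,80), G(d2,76), B(d3,63), H(d2,61), A(d4,55), D(d1,42), C(d2,24), F(d1,14)
I→slot 4; J→slot 2; E→slot 1; G skipped; B→slot 3; H skipped; A skipped; D skipped; C skipped; F skipped.
Profit = 80 + 84 + 63 + 87 = 314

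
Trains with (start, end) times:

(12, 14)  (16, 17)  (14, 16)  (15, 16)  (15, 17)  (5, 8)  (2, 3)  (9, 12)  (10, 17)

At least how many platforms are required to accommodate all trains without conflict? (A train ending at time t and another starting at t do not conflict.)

The answer is the maximum number of intervals overlapping at any instant.
starts: [2, 5, 9, 10, 12, 14, 15, 15, 16]
ends:   [3, 8, 12, 14, 16, 16, 17, 17, 17]
s2→1 e3→0 s5→1 e8→0 s9→1 s10→2 e12→1 s12→2 e14→1 s14→2 s15→3 s15→4  — peak 4.

4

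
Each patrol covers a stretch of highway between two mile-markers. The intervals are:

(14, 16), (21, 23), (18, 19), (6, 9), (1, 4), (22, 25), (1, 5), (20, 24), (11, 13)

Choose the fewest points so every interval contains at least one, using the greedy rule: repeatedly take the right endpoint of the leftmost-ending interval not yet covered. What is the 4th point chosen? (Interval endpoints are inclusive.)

By right end: [1,4]  [1,5]  [6,9]  [11,13]  [14,16]  [18,19]  [21,23]  [20,24]  [22,25]
[1,4] uncovered → point at 4; [6,9] uncovered → point at 9; [11,13] uncovered → point at 13; [14,16] uncovered → point at 16; [18,19] uncovered → point at 19; [21,23] uncovered → point at 23.
Points: 4, 9, 13, 16, 19, 23 (6 total).

16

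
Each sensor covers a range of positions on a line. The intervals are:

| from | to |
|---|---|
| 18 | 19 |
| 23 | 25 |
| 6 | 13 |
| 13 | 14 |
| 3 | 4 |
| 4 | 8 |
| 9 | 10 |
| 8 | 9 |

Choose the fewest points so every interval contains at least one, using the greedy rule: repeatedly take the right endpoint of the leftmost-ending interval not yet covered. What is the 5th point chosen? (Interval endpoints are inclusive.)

Sort by right endpoint; whenever an interval is uncovered, place a point at its right end.
Sorted: [3,4] [4,8] [8,9] [9,10] [6,13] [13,14] [18,19] [23,25]
{[3,4],[4,8]} hit by 4; {[8,9],[9,10],[6,13]} hit by 9; {[13,14]} hit by 14; {[18,19]} hit by 19; {[23,25]} hit by 25.
Points: 4, 9, 14, 19, 25 (5 total).

25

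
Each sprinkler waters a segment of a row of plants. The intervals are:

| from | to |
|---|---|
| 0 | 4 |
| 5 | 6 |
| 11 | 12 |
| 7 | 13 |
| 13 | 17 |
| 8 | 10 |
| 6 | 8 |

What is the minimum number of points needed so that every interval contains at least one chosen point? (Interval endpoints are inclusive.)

5

Sort by right endpoint; whenever an interval is uncovered, place a point at its right end.
Sorted: [0,4] [5,6] [6,8] [8,10] [11,12] [7,13] [13,17]
{[0,4]} hit by 4; {[5,6],[6,8]} hit by 6; {[8,10]} hit by 10; {[11,12],[7,13]} hit by 12; {[13,17]} hit by 17.
Points: 4, 6, 10, 12, 17 (5 total).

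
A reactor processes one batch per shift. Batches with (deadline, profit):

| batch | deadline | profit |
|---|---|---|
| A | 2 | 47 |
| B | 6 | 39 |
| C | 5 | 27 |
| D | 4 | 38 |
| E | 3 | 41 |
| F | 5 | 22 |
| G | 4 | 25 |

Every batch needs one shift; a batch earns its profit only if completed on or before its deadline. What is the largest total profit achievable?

Take jobs in profit order; each goes to the latest open slot no later than its deadline.
Profit order: A=47 E=41 B=39 D=38 C=27 G=25 F=22
Assign: A→slot 2, E→slot 3, B→slot 6, D→slot 4, C→slot 5, G→slot 1, F skipped.
Slots: [1:G] [2:A] [3:E] [4:D] [5:C] [6:B]
Profit = 25 + 47 + 41 + 38 + 27 + 39 = 217

217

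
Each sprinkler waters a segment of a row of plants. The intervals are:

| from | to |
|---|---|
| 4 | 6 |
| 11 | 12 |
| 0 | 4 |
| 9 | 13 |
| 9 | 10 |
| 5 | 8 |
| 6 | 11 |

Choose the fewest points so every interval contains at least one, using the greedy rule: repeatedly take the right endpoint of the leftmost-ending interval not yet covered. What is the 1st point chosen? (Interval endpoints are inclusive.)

Sorted: [0,4] [4,6] [5,8] [9,10] [6,11] [11,12] [9,13]
{[0,4],[4,6]} hit by 4; {[5,8]} hit by 8; {[9,10],[6,11]} hit by 10; {[11,12],[9,13]} hit by 12.
Points: 4, 8, 10, 12 (4 total).

4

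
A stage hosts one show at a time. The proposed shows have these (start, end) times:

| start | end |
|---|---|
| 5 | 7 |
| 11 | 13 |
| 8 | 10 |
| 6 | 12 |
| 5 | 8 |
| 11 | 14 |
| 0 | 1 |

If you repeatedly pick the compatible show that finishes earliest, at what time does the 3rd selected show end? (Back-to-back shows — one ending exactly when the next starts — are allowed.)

10

By end time: (0,1), (5,7), (5,8), (8,10), (6,12), (11,13), (11,14).
Pick (0,1); next start ≥ 1 → (5,7); next start ≥ 7 → (8,10); next start ≥ 10 → (11,13).
Selected: (0,1) (5,7) (8,10) (11,13)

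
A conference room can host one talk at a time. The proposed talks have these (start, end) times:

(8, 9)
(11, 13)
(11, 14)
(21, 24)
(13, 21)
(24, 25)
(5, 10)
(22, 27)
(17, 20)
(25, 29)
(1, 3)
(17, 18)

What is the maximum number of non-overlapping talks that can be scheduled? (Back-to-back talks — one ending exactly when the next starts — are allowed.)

Order by finish time; keep every interval that doesn't clash with the previous kept one.
By end time: (1,3), (8,9), (5,10), (11,13), (11,14), (17,18), (17,20), (13,21), (21,24), (24,25), (22,27), (25,29).
Pick (1,3); next start ≥ 3 → (8,9); next start ≥ 9 → (11,13); next start ≥ 13 → (17,18); next start ≥ 18 → (21,24); next start ≥ 24 → (24,25); next start ≥ 25 → (25,29).
Selected 7 talks.

7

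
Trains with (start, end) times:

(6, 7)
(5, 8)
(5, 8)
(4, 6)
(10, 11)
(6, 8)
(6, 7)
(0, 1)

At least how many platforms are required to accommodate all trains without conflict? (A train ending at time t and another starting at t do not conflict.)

The answer is the maximum number of intervals overlapping at any instant.
starts: [0, 4, 5, 5, 6, 6, 6, 10]
ends:   [1, 6, 7, 7, 8, 8, 8, 11]
s0→1 e1→0 s4→1 s5→2 s5→3 e6→2 s6→3 s6→4 s6→5  — peak 5.

5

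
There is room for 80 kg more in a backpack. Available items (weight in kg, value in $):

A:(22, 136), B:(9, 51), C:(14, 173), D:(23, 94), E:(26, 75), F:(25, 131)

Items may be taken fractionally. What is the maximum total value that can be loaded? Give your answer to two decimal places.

531.87

Sort by value per unit weight and fill in that order.
Order: C (173/14=12.36) > A (136/22=6.18) > B (51/9=5.67) > F (131/25=5.24) > D (94/23=4.09) > E (75/26=2.88)
Fill: take C (14 @ 173) → take A (22 @ 136) → take B (9 @ 51) → take F (25 @ 131) → take 10/23 of D → 40.87; 80/80 used.
Total value = 531.87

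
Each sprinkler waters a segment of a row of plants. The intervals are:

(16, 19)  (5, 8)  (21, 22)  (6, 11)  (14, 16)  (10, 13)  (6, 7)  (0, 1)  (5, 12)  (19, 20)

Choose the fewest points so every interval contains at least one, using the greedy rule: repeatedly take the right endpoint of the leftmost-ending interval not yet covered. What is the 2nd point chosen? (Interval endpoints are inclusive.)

Process intervals by earliest right end; each time one isn't hit yet, stab at its right endpoint.
By right end: [0,1]  [6,7]  [5,8]  [6,11]  [5,12]  [10,13]  [14,16]  [16,19]  [19,20]  [21,22]
[0,1] uncovered → point at 1; [6,7] uncovered → point at 7; [10,13] uncovered → point at 13; [14,16] uncovered → point at 16; [19,20] uncovered → point at 20; [21,22] uncovered → point at 22.
Points: 1, 7, 13, 16, 20, 22 (6 total).

7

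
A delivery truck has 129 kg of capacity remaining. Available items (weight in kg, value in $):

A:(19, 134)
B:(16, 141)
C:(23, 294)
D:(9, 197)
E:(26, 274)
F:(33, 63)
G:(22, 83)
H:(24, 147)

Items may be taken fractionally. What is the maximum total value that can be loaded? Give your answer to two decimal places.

1232.27

Ratios (sorted): D 21.89, C 12.78, E 10.54, B 8.81, A 7.05, H 6.12, G 3.77, F 1.91
take D (9 @ 197); take C (23 @ 294); take E (26 @ 274); take B (16 @ 141); take A (19 @ 134); take H (24 @ 147); take 12/22 of G → 45.27. Capacity used 129/129.
Total value = 1232.27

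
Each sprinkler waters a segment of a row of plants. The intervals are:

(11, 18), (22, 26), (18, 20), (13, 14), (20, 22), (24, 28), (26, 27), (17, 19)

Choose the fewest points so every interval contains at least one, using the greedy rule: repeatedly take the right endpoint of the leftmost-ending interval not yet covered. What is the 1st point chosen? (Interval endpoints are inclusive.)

Process intervals by earliest right end; each time one isn't hit yet, stab at its right endpoint.
Sorted: [13,14] [11,18] [17,19] [18,20] [20,22] [22,26] [26,27] [24,28]
{[13,14],[11,18]} hit by 14; {[17,19],[18,20]} hit by 19; {[20,22],[22,26]} hit by 22; {[26,27],[24,28]} hit by 27.
Points: 14, 19, 22, 27 (4 total).

14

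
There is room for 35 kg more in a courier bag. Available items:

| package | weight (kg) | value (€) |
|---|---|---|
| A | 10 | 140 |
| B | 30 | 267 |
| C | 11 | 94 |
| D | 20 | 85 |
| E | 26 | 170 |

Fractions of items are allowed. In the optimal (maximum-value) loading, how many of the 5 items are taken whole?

Ratios (sorted): A 14.00, B 8.90, C 8.55, E 6.54, D 4.25
take A (10 @ 140); take 25/30 of B → 222.50. Capacity used 35/35.
1 item(s) taken whole; one partial (take 25/30 of B).

1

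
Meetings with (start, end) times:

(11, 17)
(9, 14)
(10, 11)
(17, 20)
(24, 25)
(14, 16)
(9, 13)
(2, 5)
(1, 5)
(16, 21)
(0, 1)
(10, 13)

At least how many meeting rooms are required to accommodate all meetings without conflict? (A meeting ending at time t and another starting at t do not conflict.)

4

Events (time:±→running): 0:+→1 1:-→0 1:+→1 2:+→2 5:-→1 5:-→0 9:+→1 9:+→2 10:+→3 10:+→4 … peak 4.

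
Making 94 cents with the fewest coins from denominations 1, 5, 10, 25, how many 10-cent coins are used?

94 = 3×25 + 1×10 + 1×5 + 4×1
Count of 10: 1

1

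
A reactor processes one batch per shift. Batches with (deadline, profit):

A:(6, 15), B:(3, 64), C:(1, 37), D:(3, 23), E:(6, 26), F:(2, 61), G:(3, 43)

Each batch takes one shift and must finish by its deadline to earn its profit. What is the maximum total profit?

By profit: B(d3,64), F(d2,61), G(d3,43), C(d1,37), E(d6,26), D(d3,23), A(d6,15)
B→slot 3; F→slot 2; G→slot 1; C skipped; E→slot 6; D skipped; A→slot 5.
Profit = 43 + 61 + 64 + 15 + 26 = 209

209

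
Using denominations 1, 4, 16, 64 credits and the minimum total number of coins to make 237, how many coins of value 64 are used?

3

237 − 3×64→45 − 2×16→13 − 3×4→1 − 1×1→0
Count of 64: 3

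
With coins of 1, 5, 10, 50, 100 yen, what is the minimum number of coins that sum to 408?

408 = 4×100 + 1×5 + 3×1
Total coins = 4 + 1 + 3 = 8

8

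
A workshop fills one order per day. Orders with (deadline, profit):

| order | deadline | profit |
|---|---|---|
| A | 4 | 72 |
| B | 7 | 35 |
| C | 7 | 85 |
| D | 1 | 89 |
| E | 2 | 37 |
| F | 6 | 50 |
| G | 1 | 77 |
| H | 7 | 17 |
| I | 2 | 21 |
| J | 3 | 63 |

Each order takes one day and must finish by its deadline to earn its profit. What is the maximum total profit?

431

Profit order: D=89 C=85 G=77 A=72 J=63 F=50 E=37 B=35 I=21 H=17
Assign: D→slot 1, C→slot 7, G skipped, A→slot 4, J→slot 3, F→slot 6, E→slot 2, B→slot 5, I skipped, H skipped.
Slots: [1:D] [2:E] [3:J] [4:A] [5:B] [6:F] [7:C]
Profit = 89 + 37 + 63 + 72 + 35 + 50 + 85 = 431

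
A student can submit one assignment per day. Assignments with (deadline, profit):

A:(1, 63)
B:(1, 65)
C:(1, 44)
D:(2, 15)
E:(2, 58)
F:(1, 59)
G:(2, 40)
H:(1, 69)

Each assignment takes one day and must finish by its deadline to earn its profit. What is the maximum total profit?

127

Profit order: H=69 B=65 A=63 F=59 E=58 C=44 G=40 D=15
Assign: H→slot 1, B skipped, A skipped, F skipped, E→slot 2, C skipped, G skipped, D skipped.
Slots: [1:H] [2:E]
Profit = 69 + 58 = 127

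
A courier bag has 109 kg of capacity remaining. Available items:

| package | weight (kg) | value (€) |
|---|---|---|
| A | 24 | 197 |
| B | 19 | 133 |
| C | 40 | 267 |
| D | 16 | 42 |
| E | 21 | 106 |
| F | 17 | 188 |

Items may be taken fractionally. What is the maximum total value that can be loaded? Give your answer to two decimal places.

Sort by value per unit weight and fill in that order.
Order: F (188/17=11.06) > A (197/24=8.21) > B (133/19=7.00) > C (267/40=6.67) > E (106/21=5.05) > D (42/16=2.62)
Fill: take F (17 @ 188) → take A (24 @ 197) → take B (19 @ 133) → take C (40 @ 267) → take 9/21 of E → 45.43; 109/109 used.
Total value = 830.43

830.43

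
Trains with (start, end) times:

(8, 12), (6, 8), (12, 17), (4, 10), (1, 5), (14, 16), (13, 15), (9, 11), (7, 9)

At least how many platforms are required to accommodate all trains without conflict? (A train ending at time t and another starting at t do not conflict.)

3

Count concurrent intervals with a sweep; the peak is the room count.
Events (time:±→running): 1:+→1 4:+→2 5:-→1 6:+→2 7:+→3 … peak 3.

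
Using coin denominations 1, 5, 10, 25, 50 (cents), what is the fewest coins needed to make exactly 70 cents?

Use the largest denomination that fits, subtract, and repeat.
70 − 1×50→20 − 2×10→0
Total coins = 1 + 2 = 3

3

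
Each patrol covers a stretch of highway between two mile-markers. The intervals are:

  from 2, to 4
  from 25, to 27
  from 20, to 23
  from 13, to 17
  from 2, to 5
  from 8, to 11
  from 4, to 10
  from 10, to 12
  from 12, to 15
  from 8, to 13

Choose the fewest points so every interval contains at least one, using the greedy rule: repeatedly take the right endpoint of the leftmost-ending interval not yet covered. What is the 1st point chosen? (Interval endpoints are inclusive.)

4

By right end: [2,4]  [2,5]  [4,10]  [8,11]  [10,12]  [8,13]  [12,15]  [13,17]  [20,23]  [25,27]
[2,4] uncovered → point at 4; [8,11] uncovered → point at 11; [12,15] uncovered → point at 15; [20,23] uncovered → point at 23; [25,27] uncovered → point at 27.
Points: 4, 11, 15, 23, 27 (5 total).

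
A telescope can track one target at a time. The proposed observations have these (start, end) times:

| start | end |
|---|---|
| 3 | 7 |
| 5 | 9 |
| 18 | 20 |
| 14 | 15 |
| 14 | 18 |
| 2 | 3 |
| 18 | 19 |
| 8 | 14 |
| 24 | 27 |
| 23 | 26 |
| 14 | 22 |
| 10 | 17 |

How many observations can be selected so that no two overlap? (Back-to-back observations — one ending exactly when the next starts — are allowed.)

6

Sorted by end: (2,3)  (3,7)  (5,9)  (8,14)  (14,15)  (10,17)  (14,18)  (18,19)  (18,20)  (14,22)  (23,26)  (24,27)
take (2,3); take (3,7); take (8,14); take (14,15); take (18,19); skip (18,20); take (23,26); skip (24,27).
Selected 6 observations.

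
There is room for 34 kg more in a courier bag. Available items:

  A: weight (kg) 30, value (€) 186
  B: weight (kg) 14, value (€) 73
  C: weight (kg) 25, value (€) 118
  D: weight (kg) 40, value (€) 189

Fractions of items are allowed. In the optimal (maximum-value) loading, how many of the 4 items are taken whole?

1

Order: A (186/30=6.20) > B (73/14=5.21) > D (189/40=4.72) > C (118/25=4.72)
Fill: take A (30 @ 186) → take 4/14 of B → 20.86; 34/34 used.
1 item(s) taken whole; one partial (take 4/14 of B).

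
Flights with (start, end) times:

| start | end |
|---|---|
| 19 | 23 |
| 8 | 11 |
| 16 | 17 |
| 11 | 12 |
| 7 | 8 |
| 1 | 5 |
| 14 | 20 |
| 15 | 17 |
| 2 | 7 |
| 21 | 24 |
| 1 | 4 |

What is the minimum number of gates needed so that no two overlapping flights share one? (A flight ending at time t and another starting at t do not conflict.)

The answer is the maximum number of intervals overlapping at any instant.
starts: [1, 1, 2, 7, 8, 11, 14, 15, 16, 19, 21]
ends:   [4, 5, 7, 8, 11, 12, 17, 17, 20, 23, 24]
s1→1 s1→2 s2→3  — peak 3.

3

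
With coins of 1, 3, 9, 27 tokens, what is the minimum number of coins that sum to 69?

Use the largest denomination that fits, subtract, and repeat.
69 = 2×27 + 1×9 + 2×3
Total coins = 2 + 1 + 2 = 5

5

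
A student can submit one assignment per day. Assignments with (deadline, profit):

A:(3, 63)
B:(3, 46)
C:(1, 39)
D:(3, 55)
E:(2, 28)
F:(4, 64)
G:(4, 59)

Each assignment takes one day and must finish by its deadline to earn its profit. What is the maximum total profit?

241

Profit order: F=64 A=63 G=59 D=55 B=46 C=39 E=28
Assign: F→slot 4, A→slot 3, G→slot 2, D→slot 1, B skipped, C skipped, E skipped.
Slots: [1:D] [2:G] [3:A] [4:F]
Profit = 55 + 59 + 63 + 64 = 241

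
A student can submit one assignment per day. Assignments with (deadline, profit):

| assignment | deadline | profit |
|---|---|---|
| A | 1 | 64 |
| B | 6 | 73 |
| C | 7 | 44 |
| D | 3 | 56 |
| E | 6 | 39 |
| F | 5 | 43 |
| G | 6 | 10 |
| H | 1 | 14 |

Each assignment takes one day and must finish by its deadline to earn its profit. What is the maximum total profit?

329

Sort by profit descending; place each in the latest free slot ≤ its deadline.
Profit order: B=73 A=64 D=56 C=44 F=43 E=39 H=14 G=10
Assign: B→slot 6, A→slot 1, D→slot 3, C→slot 7, F→slot 5, E→slot 4, H skipped, G→slot 2.
Slots: [1:A] [2:G] [3:D] [4:E] [5:F] [6:B] [7:C]
Profit = 64 + 10 + 56 + 39 + 43 + 73 + 44 = 329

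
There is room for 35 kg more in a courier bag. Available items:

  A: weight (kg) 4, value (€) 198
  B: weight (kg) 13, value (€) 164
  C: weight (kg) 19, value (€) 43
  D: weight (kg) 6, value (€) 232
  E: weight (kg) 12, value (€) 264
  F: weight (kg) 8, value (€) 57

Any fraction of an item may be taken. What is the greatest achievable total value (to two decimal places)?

Ratios (sorted): A 49.50, D 38.67, E 22.00, B 12.62, F 7.12, C 2.26
take A (4 @ 198); take D (6 @ 232); take E (12 @ 264); take B (13 @ 164). Capacity used 35/35.
Total value = 858.00

858.00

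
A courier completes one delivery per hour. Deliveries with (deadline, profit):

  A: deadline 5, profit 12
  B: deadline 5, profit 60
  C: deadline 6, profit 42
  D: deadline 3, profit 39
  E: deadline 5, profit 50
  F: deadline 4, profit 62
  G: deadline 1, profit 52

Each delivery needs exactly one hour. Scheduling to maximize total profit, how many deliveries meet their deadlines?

By profit: F(d4,62), B(d5,60), G(d1,52), E(d5,50), C(d6,42), D(d3,39), A(d5,12)
F→slot 4; B→slot 5; G→slot 1; E→slot 3; C→slot 6; D→slot 2; A skipped.
6 of 7 scheduled.

6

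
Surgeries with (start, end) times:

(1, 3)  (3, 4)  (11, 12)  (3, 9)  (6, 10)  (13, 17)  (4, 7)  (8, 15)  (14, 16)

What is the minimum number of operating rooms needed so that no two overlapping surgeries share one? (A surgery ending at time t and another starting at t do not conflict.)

3

The answer is the maximum number of intervals overlapping at any instant.
starts: [1, 3, 3, 4, 6, 8, 11, 13, 14]
ends:   [3, 4, 7, 9, 10, 12, 15, 16, 17]
s1→1 e3→0 s3→1 s3→2 e4→1 s4→2 s6→3  — peak 3.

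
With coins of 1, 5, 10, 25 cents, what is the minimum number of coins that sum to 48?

Use the largest denomination that fits, subtract, and repeat.
48 − 1×25→23 − 2×10→3 − 3×1→0
Total coins = 1 + 2 + 3 = 6

6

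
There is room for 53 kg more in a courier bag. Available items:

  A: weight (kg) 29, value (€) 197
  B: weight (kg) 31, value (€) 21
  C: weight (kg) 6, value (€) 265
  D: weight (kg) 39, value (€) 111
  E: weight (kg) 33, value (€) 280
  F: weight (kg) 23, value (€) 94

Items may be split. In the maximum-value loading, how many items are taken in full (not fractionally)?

2

Sort by value per unit weight and fill in that order.
Ratios (sorted): C 44.17, E 8.48, A 6.79, F 4.09, D 2.85, B 0.68
take C (6 @ 265); take E (33 @ 280); take 14/29 of A → 95.10. Capacity used 53/53.
2 item(s) taken whole; one partial (take 14/29 of A).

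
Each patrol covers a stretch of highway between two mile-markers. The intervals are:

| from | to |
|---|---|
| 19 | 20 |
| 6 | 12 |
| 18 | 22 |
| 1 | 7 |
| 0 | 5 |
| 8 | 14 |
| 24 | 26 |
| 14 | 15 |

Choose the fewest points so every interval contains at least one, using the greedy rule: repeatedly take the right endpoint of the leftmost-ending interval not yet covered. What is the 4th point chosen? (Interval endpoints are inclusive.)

Sort by right endpoint; whenever an interval is uncovered, place a point at its right end.
By right end: [0,5]  [1,7]  [6,12]  [8,14]  [14,15]  [19,20]  [18,22]  [24,26]
[0,5] uncovered → point at 5; [6,12] uncovered → point at 12; [14,15] uncovered → point at 15; [19,20] uncovered → point at 20; [24,26] uncovered → point at 26.
Points: 5, 12, 15, 20, 26 (5 total).

20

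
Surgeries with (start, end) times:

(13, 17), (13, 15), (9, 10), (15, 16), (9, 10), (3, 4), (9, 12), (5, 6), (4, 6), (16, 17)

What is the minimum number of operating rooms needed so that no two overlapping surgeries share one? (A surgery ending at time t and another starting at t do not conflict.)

3

The answer is the maximum number of intervals overlapping at any instant.
Events (time:±→running): 3:+→1 4:-→0 4:+→1 5:+→2 6:-→1 6:-→0 9:+→1 9:+→2 9:+→3 … peak 3.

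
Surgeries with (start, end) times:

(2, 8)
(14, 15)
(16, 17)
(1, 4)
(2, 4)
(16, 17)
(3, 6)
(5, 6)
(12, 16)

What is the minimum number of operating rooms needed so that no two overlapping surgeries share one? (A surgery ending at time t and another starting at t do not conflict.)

4

Count concurrent intervals with a sweep; the peak is the room count.
starts: [1, 2, 2, 3, 5, 12, 14, 16, 16]
ends:   [4, 4, 6, 6, 8, 15, 16, 17, 17]
s1→1 s2→2 s2→3 s3→4  — peak 4.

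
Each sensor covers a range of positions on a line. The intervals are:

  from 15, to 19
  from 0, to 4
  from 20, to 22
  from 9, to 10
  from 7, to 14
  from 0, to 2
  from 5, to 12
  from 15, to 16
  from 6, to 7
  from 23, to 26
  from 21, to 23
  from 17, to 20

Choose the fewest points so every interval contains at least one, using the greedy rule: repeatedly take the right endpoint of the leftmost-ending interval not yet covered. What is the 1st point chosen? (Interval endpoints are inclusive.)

2

Sort by right endpoint; whenever an interval is uncovered, place a point at its right end.
By right end: [0,2]  [0,4]  [6,7]  [9,10]  [5,12]  [7,14]  [15,16]  [15,19]  [17,20]  [20,22]  [21,23]  [23,26]
[0,2] uncovered → point at 2; [6,7] uncovered → point at 7; [9,10] uncovered → point at 10; [15,16] uncovered → point at 16; [17,20] uncovered → point at 20; [21,23] uncovered → point at 23.
Points: 2, 7, 10, 16, 20, 23 (6 total).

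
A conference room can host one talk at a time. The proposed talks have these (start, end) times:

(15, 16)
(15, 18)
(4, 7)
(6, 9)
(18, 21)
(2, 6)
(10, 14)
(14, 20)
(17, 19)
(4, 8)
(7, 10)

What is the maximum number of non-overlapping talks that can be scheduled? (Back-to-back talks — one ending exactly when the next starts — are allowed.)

Sorted by end: (2,6)  (4,7)  (4,8)  (6,9)  (7,10)  (10,14)  (15,16)  (15,18)  (17,19)  (14,20)  (18,21)
take (2,6); take (6,9); skip (7,10); take (10,14); take (15,16); skip (15,18); take (17,19).
Selected 5 talks.

5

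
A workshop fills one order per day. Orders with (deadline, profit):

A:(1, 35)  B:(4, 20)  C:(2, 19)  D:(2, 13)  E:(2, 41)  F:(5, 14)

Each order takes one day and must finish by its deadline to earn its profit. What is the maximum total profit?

By profit: E(d2,41), A(d1,35), B(d4,20), C(d2,19), F(d5,14), D(d2,13)
E→slot 2; A→slot 1; B→slot 4; C skipped; F→slot 5; D skipped.
Profit = 35 + 41 + 20 + 14 = 110

110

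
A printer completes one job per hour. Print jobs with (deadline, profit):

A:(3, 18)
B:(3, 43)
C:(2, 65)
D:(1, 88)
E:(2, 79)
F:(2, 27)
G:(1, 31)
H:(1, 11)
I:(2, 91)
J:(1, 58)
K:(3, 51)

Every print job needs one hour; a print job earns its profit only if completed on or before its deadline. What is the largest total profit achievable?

Profit order: I=91 D=88 E=79 C=65 J=58 K=51 B=43 G=31 F=27 A=18 H=11
Assign: I→slot 2, D→slot 1, E skipped, C skipped, J skipped, K→slot 3, B skipped, G skipped, F skipped, A skipped, H skipped.
Slots: [1:D] [2:I] [3:K]
Profit = 88 + 91 + 51 = 230

230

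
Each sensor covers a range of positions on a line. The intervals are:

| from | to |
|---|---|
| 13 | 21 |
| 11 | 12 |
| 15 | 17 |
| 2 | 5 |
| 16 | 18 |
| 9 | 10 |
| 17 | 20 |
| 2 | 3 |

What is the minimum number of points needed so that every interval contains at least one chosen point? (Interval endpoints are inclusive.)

4

By right end: [2,3]  [2,5]  [9,10]  [11,12]  [15,17]  [16,18]  [17,20]  [13,21]
[2,3] uncovered → point at 3; [9,10] uncovered → point at 10; [11,12] uncovered → point at 12; [15,17] uncovered → point at 17.
Points: 3, 10, 12, 17 (4 total).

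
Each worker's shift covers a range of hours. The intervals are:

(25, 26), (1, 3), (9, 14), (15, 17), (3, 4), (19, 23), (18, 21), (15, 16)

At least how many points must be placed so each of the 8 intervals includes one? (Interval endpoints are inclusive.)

5

Sort by right endpoint; whenever an interval is uncovered, place a point at its right end.
By right end: [1,3]  [3,4]  [9,14]  [15,16]  [15,17]  [18,21]  [19,23]  [25,26]
[1,3] uncovered → point at 3; [9,14] uncovered → point at 14; [15,16] uncovered → point at 16; [18,21] uncovered → point at 21; [25,26] uncovered → point at 26.
Points: 3, 14, 16, 21, 26 (5 total).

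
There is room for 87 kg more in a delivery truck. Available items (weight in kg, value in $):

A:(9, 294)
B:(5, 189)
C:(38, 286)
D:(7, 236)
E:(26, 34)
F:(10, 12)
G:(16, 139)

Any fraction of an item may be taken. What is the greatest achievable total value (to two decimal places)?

1159.69

Sort by value per unit weight and fill in that order.
Ratios (sorted): B 37.80, D 33.71, A 32.67, G 8.69, C 7.53, E 1.31, F 1.20
take B (5 @ 189); take D (7 @ 236); take A (9 @ 294); take G (16 @ 139); take C (38 @ 286); take 12/26 of E → 15.69. Capacity used 87/87.
Total value = 1159.69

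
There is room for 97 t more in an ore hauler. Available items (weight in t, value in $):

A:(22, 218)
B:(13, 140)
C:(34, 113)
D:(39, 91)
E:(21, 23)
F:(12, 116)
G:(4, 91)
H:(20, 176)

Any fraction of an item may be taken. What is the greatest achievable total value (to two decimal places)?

Greedy by value/weight ratio, highest first.
Order: G (91/4=22.75) > B (140/13=10.77) > A (218/22=9.91) > F (116/12=9.67) > H (176/20=8.80) > C (113/34=3.32) > D (91/39=2.33) > E (23/21=1.10)
Fill: take G (4 @ 91) → take B (13 @ 140) → take A (22 @ 218) → take F (12 @ 116) → take H (20 @ 176) → take 26/34 of C → 86.41; 97/97 used.
Total value = 827.41

827.41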